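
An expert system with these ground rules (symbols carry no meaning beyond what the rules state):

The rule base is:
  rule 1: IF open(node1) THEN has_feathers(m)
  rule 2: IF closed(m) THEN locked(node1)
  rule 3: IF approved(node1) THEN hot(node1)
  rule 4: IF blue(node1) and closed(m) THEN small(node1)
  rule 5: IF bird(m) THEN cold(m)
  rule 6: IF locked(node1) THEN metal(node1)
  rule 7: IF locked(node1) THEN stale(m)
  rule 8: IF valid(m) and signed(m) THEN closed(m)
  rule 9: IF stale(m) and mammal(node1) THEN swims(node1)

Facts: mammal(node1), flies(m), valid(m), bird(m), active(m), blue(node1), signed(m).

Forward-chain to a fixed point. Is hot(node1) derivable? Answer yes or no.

no

Round 1 fires rule 5, rule 8, giving cold(m), closed(m).
Round 2 fires rule 2, rule 4, giving locked(node1), small(node1).
Round 3 fires rule 6, rule 7, giving metal(node1), stale(m).
Round 4 fires rule 9, giving swims(node1).
Fixed point reached. hot(node1) is concluded only by rule 3; rule 3 needs approved(node1) (never derived).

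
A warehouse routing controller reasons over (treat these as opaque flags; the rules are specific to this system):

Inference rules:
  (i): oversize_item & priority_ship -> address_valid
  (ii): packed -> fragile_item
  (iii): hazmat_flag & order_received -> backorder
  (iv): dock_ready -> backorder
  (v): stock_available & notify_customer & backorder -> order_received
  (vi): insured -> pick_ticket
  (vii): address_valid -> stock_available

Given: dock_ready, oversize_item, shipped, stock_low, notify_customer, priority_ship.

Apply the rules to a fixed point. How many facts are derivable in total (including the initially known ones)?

Round 1: (i) [oversize_item & priority_ship -> address_valid]; (iv) [dock_ready -> backorder]. Adds address_valid, backorder.
Round 2: (vii) [address_valid -> stock_available]. Adds stock_available.
Round 3: (v) [stock_available & notify_customer & backorder -> order_received]. Adds order_received.
Closure: {address_valid, backorder, dock_ready, notify_customer, order_received, oversize_item, priority_ship, shipped, stock_available, stock_low} — 10 facts.

10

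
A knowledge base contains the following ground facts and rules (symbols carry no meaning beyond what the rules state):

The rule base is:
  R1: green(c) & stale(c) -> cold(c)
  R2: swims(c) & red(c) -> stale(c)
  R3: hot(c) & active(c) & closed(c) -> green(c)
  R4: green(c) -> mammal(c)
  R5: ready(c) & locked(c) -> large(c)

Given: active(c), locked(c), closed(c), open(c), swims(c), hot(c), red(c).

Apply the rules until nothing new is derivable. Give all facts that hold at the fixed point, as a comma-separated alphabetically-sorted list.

Round 1: R2 [swims(c) & red(c) -> stale(c)]; R3 [hot(c) & active(c) & closed(c) -> green(c)]. New: stale(c), green(c).
Round 2: R1 [green(c) & stale(c) -> cold(c)]; R4 [green(c) -> mammal(c)]. New: cold(c), mammal(c).

active(c), closed(c), cold(c), green(c), hot(c), locked(c), mammal(c), open(c), red(c), stale(c), swims(c)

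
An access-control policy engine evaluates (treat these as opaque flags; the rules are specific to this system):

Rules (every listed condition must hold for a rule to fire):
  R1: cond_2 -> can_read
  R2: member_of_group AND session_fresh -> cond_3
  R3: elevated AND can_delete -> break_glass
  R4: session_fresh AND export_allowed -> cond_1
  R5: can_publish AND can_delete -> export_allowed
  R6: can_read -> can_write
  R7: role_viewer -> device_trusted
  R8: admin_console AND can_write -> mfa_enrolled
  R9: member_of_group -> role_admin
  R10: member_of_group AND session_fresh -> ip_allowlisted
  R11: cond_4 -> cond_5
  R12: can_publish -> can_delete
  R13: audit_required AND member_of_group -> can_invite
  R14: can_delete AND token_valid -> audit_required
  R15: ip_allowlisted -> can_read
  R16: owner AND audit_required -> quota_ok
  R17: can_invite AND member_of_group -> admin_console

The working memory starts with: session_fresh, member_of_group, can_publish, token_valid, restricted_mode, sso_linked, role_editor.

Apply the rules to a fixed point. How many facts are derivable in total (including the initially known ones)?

Round 1 — R2, R9, R10, R12, derive cond_3, role_admin, ip_allowlisted, can_delete.
Round 2 — R5, R14, R15, derive export_allowed, audit_required, can_read.
Round 3 — R4, R6, R13, derive cond_1, can_write, can_invite.
Round 4 — R17, derive admin_console.
Round 5 — R8, derive mfa_enrolled.
Closure: {admin_console, audit_required, can_delete, can_invite, can_publish, can_read, can_write, cond_1, cond_3, export_allowed, ip_allowlisted, member_of_group, mfa_enrolled, restricted_mode, role_admin, role_editor, session_fresh, sso_linked, token_valid} — 19 facts.

19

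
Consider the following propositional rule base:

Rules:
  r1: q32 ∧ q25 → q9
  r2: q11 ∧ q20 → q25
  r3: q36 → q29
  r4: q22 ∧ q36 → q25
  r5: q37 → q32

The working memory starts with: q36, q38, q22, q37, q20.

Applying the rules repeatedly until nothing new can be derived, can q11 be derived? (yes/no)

no

Round 1 fires r3, r4, r5, giving q29, q25, q32.
Round 2 fires r1, giving q9.
Fixed point reached. No rule has q11 as a consequent, and it is not given.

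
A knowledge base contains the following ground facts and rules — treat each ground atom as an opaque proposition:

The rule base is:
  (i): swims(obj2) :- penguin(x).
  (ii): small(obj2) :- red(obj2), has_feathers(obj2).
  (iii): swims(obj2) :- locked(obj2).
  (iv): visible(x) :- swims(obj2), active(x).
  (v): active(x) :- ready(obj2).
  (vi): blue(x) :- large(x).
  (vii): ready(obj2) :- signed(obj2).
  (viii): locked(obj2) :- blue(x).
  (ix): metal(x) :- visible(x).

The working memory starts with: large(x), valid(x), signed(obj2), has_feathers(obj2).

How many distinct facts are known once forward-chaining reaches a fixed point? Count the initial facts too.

[1] (vi) [blue(x) :- large(x).]; (vii) [ready(obj2) :- signed(obj2).]. ⇒ new: blue(x), ready(obj2).
[2] (v) [active(x) :- ready(obj2).]; (viii) [locked(obj2) :- blue(x).]. ⇒ new: active(x), locked(obj2).
[3] (iii) [swims(obj2) :- locked(obj2).]. ⇒ new: swims(obj2).
[4] (iv) [visible(x) :- swims(obj2), active(x).]. ⇒ new: visible(x).
[5] (ix) [metal(x) :- visible(x).]. ⇒ new: metal(x).
Closure: {active(x), blue(x), has_feathers(obj2), large(x), locked(obj2), metal(x), ready(obj2), signed(obj2), swims(obj2), valid(x), visible(x)} — 11 facts.

11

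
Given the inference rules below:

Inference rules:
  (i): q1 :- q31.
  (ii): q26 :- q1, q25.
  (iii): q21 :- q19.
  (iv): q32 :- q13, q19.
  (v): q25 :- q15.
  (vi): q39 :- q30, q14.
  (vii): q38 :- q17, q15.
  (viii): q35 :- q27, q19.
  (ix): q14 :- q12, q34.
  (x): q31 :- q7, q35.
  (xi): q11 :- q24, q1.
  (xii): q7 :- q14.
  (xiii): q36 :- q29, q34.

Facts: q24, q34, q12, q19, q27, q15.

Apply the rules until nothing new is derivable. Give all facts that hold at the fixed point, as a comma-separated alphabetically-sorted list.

Round 1: (iii) [q21 :- q19.]; (v) [q25 :- q15.]; (viii) [q35 :- q27, q19.]; (ix) [q14 :- q12, q34.]. Adds q21, q25, q35, q14.
Round 2: (xii) [q7 :- q14.]. Adds q7.
Round 3: (x) [q31 :- q7, q35.]. Adds q31.
Round 4: (i) [q1 :- q31.]. Adds q1.
Round 5: (ii) [q26 :- q1, q25.]; (xi) [q11 :- q24, q1.]. Adds q26, q11.

q1, q11, q12, q14, q15, q19, q21, q24, q25, q26, q27, q31, q34, q35, q7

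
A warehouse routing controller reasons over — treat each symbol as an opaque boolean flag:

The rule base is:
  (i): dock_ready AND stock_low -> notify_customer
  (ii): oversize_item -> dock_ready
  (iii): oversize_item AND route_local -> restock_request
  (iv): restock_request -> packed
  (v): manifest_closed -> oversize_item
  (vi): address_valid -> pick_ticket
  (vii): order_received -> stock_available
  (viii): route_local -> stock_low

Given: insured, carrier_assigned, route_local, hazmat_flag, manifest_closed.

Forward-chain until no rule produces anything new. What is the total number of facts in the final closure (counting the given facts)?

Round 1 — (v), (viii), derive oversize_item, stock_low.
Round 2 — (ii), (iii), derive dock_ready, restock_request.
Round 3 — (i), (iv), derive notify_customer, packed.
Closure: {carrier_assigned, dock_ready, hazmat_flag, insured, manifest_closed, notify_customer, oversize_item, packed, restock_request, route_local, stock_low} — 11 facts.

11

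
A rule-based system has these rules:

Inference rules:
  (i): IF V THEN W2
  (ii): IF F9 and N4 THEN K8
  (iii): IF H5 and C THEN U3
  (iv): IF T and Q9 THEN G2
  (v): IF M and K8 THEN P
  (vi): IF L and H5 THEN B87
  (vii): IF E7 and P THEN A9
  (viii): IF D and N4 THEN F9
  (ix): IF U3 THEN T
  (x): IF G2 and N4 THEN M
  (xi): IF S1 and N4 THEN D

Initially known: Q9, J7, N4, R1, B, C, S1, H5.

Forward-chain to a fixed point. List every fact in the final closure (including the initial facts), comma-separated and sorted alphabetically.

Round 1: (iii) [IF H5 and C THEN U3]; (xi) [IF S1 and N4 THEN D]. Adds U3, D.
Round 2: (viii) [IF D and N4 THEN F9]; (ix) [IF U3 THEN T]. Adds F9, T.
Round 3: (ii) [IF F9 and N4 THEN K8]; (iv) [IF T and Q9 THEN G2]. Adds K8, G2.
Round 4: (x) [IF G2 and N4 THEN M]. Adds M.
Round 5: (v) [IF M and K8 THEN P]. Adds P.

B, C, D, F9, G2, H5, J7, K8, M, N4, P, Q9, R1, S1, T, U3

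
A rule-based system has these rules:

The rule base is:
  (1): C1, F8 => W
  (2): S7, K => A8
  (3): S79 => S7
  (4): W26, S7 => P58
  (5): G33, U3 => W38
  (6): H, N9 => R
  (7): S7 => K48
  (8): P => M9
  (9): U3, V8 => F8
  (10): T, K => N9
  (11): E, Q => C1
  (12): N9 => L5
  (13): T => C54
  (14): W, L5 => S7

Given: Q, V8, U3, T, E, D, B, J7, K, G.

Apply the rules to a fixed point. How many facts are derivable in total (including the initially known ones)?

19

[1] (9) [U3, V8 => F8]; (10) [T, K => N9]; (11) [E, Q => C1]; (13) [T => C54]. ⇒ new: F8, N9, C1, C54.
[2] (1) [C1, F8 => W]; (12) [N9 => L5]. ⇒ new: W, L5.
[3] (14) [W, L5 => S7]. ⇒ new: S7.
[4] (2) [S7, K => A8]; (7) [S7 => K48]. ⇒ new: A8, K48.
Closure: {A8, B, C1, C54, D, E, F8, G, J7, K, K48, L5, N9, Q, S7, T, U3, V8, W} — 19 facts.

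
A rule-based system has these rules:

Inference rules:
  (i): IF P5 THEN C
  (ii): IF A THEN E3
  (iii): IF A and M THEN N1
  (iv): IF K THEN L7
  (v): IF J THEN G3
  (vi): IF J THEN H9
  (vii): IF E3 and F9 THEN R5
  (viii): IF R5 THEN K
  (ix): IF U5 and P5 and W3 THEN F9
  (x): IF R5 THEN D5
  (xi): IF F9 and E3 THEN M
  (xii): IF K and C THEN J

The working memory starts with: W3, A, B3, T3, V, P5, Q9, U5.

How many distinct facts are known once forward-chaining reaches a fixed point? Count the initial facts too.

20

Round 1: (i) [IF P5 THEN C]; (ii) [IF A THEN E3]; (ix) [IF U5 and P5 and W3 THEN F9]. New: C, E3, F9.
Round 2: (vii) [IF E3 and F9 THEN R5]; (xi) [IF F9 and E3 THEN M]. New: R5, M.
Round 3: (iii) [IF A and M THEN N1]; (viii) [IF R5 THEN K]; (x) [IF R5 THEN D5]. New: N1, K, D5.
Round 4: (iv) [IF K THEN L7]; (xii) [IF K and C THEN J]. New: L7, J.
Round 5: (v) [IF J THEN G3]; (vi) [IF J THEN H9]. New: G3, H9.
Closure: {A, B3, C, D5, E3, F9, G3, H9, J, K, L7, M, N1, P5, Q9, R5, T3, U5, V, W3} — 20 facts.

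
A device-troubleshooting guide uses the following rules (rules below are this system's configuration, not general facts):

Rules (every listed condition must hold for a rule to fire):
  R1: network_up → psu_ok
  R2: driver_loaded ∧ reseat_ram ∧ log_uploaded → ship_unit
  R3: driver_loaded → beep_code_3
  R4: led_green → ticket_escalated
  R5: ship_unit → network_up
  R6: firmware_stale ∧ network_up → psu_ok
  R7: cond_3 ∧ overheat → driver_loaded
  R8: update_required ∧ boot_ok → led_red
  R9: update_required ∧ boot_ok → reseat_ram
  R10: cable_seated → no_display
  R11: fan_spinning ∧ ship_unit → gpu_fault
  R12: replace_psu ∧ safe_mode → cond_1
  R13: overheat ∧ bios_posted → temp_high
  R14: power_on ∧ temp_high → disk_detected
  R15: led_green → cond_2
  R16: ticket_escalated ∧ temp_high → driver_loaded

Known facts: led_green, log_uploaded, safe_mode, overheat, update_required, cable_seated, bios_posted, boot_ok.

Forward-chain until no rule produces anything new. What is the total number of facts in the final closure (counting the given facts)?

19

Round 1: R4 [led_green → ticket_escalated]; R8 [update_required ∧ boot_ok → led_red]; R9 [update_required ∧ boot_ok → reseat_ram]; R10 [cable_seated → no_display]; R13 [overheat ∧ bios_posted → temp_high]; R15 [led_green → cond_2]. New: ticket_escalated, led_red, reseat_ram, no_display, temp_high, cond_2.
Round 2: R16 [ticket_escalated ∧ temp_high → driver_loaded]. New: driver_loaded.
Round 3: R2 [driver_loaded ∧ reseat_ram ∧ log_uploaded → ship_unit]; R3 [driver_loaded → beep_code_3]. New: ship_unit, beep_code_3.
Round 4: R5 [ship_unit → network_up]. New: network_up.
Round 5: R1 [network_up → psu_ok]. New: psu_ok.
Closure: {beep_code_3, bios_posted, boot_ok, cable_seated, cond_2, driver_loaded, led_green, led_red, log_uploaded, network_up, no_display, overheat, psu_ok, reseat_ram, safe_mode, ship_unit, temp_high, ticket_escalated, update_required} — 19 facts.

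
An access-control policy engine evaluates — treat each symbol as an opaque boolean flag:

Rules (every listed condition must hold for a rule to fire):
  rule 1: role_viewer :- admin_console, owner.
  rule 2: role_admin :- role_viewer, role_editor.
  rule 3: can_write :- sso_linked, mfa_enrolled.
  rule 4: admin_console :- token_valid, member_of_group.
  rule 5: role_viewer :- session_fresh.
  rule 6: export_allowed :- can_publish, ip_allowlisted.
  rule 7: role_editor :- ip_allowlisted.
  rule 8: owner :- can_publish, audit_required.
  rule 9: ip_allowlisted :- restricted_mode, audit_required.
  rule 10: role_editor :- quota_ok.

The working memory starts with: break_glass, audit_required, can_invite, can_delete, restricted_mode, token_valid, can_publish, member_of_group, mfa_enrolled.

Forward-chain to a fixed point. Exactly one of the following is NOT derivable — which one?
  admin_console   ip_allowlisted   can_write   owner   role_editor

can_write

Round 1: rule 4 [admin_console :- token_valid, member_of_group.]; rule 8 [owner :- can_publish, audit_required.]; rule 9 [ip_allowlisted :- restricted_mode, audit_required.]. New: admin_console, owner, ip_allowlisted.
Round 2: rule 1 [role_viewer :- admin_console, owner.]; rule 6 [export_allowed :- can_publish, ip_allowlisted.]; rule 7 [role_editor :- ip_allowlisted.]. New: role_viewer, export_allowed, role_editor.
Round 3: rule 2 [role_admin :- role_viewer, role_editor.]. New: role_admin.
Derived: admin_console (round 1), role_editor (round 2), owner (round 1), ip_allowlisted (round 1). can_write never appears in any round.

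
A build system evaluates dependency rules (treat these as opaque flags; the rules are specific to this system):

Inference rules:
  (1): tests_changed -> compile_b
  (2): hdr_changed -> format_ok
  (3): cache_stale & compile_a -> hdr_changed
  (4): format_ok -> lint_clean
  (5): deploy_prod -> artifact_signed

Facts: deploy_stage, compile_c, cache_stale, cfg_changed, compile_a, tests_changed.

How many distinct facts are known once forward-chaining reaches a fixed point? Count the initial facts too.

10

Round 1 — (1), (3), derive compile_b, hdr_changed.
Round 2 — (2), derive format_ok.
Round 3 — (4), derive lint_clean.
Closure: {cache_stale, cfg_changed, compile_a, compile_b, compile_c, deploy_stage, format_ok, hdr_changed, lint_clean, tests_changed} — 10 facts.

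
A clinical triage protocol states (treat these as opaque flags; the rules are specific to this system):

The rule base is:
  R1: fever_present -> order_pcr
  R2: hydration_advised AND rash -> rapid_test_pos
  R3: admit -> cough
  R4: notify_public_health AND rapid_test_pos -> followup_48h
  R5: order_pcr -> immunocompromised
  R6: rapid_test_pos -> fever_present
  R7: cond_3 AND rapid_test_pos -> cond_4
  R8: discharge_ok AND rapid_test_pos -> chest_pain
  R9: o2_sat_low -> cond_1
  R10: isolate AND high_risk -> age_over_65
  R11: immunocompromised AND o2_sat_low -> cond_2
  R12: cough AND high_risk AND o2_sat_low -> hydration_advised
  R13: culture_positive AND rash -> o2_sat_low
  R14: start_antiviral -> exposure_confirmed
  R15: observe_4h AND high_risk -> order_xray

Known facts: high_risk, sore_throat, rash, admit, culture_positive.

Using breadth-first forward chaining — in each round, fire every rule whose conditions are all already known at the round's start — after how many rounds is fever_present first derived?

Round 1: R3 [admit -> cough]; R13 [culture_positive AND rash -> o2_sat_low]. Adds cough, o2_sat_low.
Round 2: R9 [o2_sat_low -> cond_1]; R12 [cough AND high_risk AND o2_sat_low -> hydration_advised]. Adds cond_1, hydration_advised.
Round 3: R2 [hydration_advised AND rash -> rapid_test_pos]. Adds rapid_test_pos.
Round 4: R6 [rapid_test_pos -> fever_present]. Adds fever_present.
fever_present first appears in round 4.

4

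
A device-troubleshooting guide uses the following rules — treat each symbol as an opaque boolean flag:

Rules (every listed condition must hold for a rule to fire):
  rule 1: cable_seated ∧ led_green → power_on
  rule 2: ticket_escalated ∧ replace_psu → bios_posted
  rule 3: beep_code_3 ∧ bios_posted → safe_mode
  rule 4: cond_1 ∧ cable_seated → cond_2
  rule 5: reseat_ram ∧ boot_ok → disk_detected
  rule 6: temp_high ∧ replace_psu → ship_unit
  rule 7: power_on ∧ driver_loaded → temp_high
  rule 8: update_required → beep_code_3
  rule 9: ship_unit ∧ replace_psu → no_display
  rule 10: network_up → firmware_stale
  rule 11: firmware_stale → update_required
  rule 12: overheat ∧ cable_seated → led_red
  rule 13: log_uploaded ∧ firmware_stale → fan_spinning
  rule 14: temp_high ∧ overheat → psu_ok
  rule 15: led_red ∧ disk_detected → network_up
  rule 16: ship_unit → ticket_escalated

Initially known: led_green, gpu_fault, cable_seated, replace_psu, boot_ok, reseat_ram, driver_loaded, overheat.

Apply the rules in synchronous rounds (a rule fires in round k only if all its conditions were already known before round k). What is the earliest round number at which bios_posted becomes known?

5

Round 1 fires rule 1, rule 5, rule 12, giving power_on, disk_detected, led_red.
Round 2 fires rule 7, rule 15, giving temp_high, network_up.
Round 3 fires rule 6, rule 10, rule 14, giving ship_unit, firmware_stale, psu_ok.
Round 4 fires rule 9, rule 11, rule 16, giving no_display, update_required, ticket_escalated.
Round 5 fires rule 2, rule 8, giving bios_posted, beep_code_3.
bios_posted first appears in round 5.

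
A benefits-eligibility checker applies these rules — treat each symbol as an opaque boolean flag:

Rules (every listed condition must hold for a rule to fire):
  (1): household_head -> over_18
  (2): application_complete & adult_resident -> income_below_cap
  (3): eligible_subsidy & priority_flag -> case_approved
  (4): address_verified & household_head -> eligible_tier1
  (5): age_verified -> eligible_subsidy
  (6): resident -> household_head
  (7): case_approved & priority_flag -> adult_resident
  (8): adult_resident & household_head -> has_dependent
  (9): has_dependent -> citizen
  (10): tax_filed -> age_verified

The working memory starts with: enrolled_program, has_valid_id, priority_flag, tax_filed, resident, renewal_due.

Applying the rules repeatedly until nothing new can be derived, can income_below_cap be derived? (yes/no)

no

Round 1: (6) [resident -> household_head]; (10) [tax_filed -> age_verified]. New: household_head, age_verified.
Round 2: (1) [household_head -> over_18]; (5) [age_verified -> eligible_subsidy]. New: over_18, eligible_subsidy.
Round 3: (3) [eligible_subsidy & priority_flag -> case_approved]. New: case_approved.
Round 4: (7) [case_approved & priority_flag -> adult_resident]. New: adult_resident.
Round 5: (8) [adult_resident & household_head -> has_dependent]. New: has_dependent.
Round 6: (9) [has_dependent -> citizen]. New: citizen.
Fixed point reached. income_below_cap is concluded only by (2); (2) needs application_complete (never derived).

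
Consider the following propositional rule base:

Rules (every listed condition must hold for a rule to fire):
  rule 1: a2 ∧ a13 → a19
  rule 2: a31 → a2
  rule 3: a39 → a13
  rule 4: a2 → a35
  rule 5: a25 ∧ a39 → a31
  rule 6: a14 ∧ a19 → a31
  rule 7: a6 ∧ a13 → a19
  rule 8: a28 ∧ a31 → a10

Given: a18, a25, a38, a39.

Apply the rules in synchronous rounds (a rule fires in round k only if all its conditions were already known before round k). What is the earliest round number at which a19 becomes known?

3

Round 1: rule 3 [a39 → a13]; rule 5 [a25 ∧ a39 → a31]. New: a13, a31.
Round 2: rule 2 [a31 → a2]. New: a2.
Round 3: rule 1 [a2 ∧ a13 → a19]; rule 4 [a2 → a35]. New: a19, a35.
a19 first appears in round 3.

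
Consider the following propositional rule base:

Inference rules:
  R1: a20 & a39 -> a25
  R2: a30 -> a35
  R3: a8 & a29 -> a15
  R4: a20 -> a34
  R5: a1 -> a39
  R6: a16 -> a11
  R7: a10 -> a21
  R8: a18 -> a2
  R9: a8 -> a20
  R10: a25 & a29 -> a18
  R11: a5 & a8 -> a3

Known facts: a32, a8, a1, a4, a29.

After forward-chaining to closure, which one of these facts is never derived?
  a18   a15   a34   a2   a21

[1] R3 [a8 & a29 -> a15]; R5 [a1 -> a39]; R9 [a8 -> a20]. ⇒ new: a15, a39, a20.
[2] R1 [a20 & a39 -> a25]; R4 [a20 -> a34]. ⇒ new: a25, a34.
[3] R10 [a25 & a29 -> a18]. ⇒ new: a18.
[4] R8 [a18 -> a2]. ⇒ new: a2.
Derived: a34 (round 2), a15 (round 1), a18 (round 3), a2 (round 4). a21 never appears in any round.

a21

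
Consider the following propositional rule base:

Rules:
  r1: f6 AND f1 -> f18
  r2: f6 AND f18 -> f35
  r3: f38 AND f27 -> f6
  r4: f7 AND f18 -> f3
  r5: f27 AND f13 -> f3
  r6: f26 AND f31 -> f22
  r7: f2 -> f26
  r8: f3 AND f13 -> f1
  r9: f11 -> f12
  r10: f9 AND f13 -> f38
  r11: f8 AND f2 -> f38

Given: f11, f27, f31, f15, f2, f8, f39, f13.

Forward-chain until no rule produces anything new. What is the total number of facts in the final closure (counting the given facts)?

Round 1: r5 [f27 AND f13 -> f3]; r7 [f2 -> f26]; r9 [f11 -> f12]; r11 [f8 AND f2 -> f38]. Adds f3, f26, f12, f38.
Round 2: r3 [f38 AND f27 -> f6]; r6 [f26 AND f31 -> f22]; r8 [f3 AND f13 -> f1]. Adds f6, f22, f1.
Round 3: r1 [f6 AND f1 -> f18]. Adds f18.
Round 4: r2 [f6 AND f18 -> f35]. Adds f35.
Closure: {f1, f11, f12, f13, f15, f18, f2, f22, f26, f27, f3, f31, f35, f38, f39, f6, f8} — 17 facts.

17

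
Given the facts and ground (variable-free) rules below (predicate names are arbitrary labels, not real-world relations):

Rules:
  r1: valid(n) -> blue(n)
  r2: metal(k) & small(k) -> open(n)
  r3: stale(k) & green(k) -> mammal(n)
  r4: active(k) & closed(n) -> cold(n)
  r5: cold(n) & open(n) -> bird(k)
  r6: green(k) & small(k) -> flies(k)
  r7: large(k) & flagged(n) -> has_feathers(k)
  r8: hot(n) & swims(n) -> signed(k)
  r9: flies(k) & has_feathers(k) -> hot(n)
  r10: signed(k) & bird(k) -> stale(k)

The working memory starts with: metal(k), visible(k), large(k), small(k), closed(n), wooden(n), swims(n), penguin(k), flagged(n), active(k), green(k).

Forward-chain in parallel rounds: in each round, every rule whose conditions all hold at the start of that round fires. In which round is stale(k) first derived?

4

Round 1 — r2, r4, r6, r7, derive open(n), cold(n), flies(k), has_feathers(k).
Round 2 — r5, r9, derive bird(k), hot(n).
Round 3 — r8, derive signed(k).
Round 4 — r10, derive stale(k).
stale(k) first appears in round 4.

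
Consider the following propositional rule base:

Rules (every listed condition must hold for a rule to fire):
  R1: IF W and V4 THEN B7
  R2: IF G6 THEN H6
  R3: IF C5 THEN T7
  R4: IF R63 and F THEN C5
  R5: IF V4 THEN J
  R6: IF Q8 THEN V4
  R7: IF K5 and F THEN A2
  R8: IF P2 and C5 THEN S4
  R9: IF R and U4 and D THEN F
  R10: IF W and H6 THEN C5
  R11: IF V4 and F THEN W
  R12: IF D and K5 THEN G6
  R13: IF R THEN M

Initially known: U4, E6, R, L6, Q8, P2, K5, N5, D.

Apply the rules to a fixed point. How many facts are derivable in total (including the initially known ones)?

Round 1: R6 [IF Q8 THEN V4]; R9 [IF R and U4 and D THEN F]; R12 [IF D and K5 THEN G6]; R13 [IF R THEN M]. New: V4, F, G6, M.
Round 2: R2 [IF G6 THEN H6]; R5 [IF V4 THEN J]; R7 [IF K5 and F THEN A2]; R11 [IF V4 and F THEN W]. New: H6, J, A2, W.
Round 3: R1 [IF W and V4 THEN B7]; R10 [IF W and H6 THEN C5]. New: B7, C5.
Round 4: R3 [IF C5 THEN T7]; R8 [IF P2 and C5 THEN S4]. New: T7, S4.
Closure: {A2, B7, C5, D, E6, F, G6, H6, J, K5, L6, M, N5, P2, Q8, R, S4, T7, U4, V4, W} — 21 facts.

21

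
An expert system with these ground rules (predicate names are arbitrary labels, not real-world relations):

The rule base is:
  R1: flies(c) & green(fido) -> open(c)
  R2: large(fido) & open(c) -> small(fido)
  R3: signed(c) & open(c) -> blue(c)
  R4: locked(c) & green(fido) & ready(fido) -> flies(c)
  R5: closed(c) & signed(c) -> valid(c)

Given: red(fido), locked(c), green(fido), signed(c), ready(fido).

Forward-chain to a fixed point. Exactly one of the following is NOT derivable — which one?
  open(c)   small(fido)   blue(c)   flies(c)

Round 1 fires R4, giving flies(c).
Round 2 fires R1, giving open(c).
Round 3 fires R3, giving blue(c).
Derived: flies(c) (round 1), open(c) (round 2), blue(c) (round 3). small(fido) never appears in any round.

small(fido)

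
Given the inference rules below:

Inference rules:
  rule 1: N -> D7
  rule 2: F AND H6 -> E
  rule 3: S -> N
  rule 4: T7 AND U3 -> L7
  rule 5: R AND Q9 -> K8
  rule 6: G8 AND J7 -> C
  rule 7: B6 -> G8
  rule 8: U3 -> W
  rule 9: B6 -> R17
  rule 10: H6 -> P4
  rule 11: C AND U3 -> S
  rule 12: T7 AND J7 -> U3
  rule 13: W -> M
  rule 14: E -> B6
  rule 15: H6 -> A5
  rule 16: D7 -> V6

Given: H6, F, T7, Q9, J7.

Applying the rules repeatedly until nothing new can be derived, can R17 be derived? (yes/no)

Round 1 fires rule 2, rule 10, rule 12, rule 15, giving E, P4, U3, A5.
Round 2 fires rule 4, rule 8, rule 14, giving L7, W, B6.
Round 3 fires rule 7, rule 9, rule 13, giving G8, R17, M.
Round 4 fires rule 6, giving C.
Round 5 fires rule 11, giving S.
Round 6 fires rule 3, giving N.
Round 7 fires rule 1, giving D7.
Round 8 fires rule 16, giving V6.
R17 appears in round 3, so it is derivable.

yes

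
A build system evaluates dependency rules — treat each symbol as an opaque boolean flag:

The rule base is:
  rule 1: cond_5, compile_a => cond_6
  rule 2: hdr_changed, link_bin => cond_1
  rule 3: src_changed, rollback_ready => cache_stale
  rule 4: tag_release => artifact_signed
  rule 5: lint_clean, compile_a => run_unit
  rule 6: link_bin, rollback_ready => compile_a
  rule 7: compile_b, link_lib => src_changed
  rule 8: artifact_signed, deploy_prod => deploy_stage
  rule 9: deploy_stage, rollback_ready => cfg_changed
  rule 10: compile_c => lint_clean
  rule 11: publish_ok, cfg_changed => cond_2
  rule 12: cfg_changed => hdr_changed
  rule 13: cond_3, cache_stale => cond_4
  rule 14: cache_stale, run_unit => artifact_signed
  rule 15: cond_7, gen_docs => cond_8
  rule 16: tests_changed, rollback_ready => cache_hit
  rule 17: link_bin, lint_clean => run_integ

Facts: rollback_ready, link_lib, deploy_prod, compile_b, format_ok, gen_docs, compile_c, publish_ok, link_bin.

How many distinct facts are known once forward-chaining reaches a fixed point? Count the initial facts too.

21

Round 1 fires rule 6, rule 7, rule 10, giving compile_a, src_changed, lint_clean.
Round 2 fires rule 3, rule 5, rule 17, giving cache_stale, run_unit, run_integ.
Round 3 fires rule 14, giving artifact_signed.
Round 4 fires rule 8, giving deploy_stage.
Round 5 fires rule 9, giving cfg_changed.
Round 6 fires rule 11, rule 12, giving cond_2, hdr_changed.
Round 7 fires rule 2, giving cond_1.
Closure: {artifact_signed, cache_stale, cfg_changed, compile_a, compile_b, compile_c, cond_1, cond_2, deploy_prod, deploy_stage, format_ok, gen_docs, hdr_changed, link_bin, link_lib, lint_clean, publish_ok, rollback_ready, run_integ, run_unit, src_changed} — 21 facts.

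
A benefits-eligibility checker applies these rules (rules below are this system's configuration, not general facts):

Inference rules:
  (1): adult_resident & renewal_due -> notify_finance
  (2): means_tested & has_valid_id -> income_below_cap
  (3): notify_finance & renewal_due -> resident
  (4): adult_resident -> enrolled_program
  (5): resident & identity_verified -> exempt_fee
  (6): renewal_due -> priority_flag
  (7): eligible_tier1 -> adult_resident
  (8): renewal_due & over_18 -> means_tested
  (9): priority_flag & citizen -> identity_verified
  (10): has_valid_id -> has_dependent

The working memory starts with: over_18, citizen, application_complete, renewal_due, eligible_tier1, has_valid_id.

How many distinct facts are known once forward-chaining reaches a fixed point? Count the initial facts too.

Round 1: (6) [renewal_due -> priority_flag]; (7) [eligible_tier1 -> adult_resident]; (8) [renewal_due & over_18 -> means_tested]; (10) [has_valid_id -> has_dependent]. New: priority_flag, adult_resident, means_tested, has_dependent.
Round 2: (1) [adult_resident & renewal_due -> notify_finance]; (2) [means_tested & has_valid_id -> income_below_cap]; (4) [adult_resident -> enrolled_program]; (9) [priority_flag & citizen -> identity_verified]. New: notify_finance, income_below_cap, enrolled_program, identity_verified.
Round 3: (3) [notify_finance & renewal_due -> resident]. New: resident.
Round 4: (5) [resident & identity_verified -> exempt_fee]. New: exempt_fee.
Closure: {adult_resident, application_complete, citizen, eligible_tier1, enrolled_program, exempt_fee, has_dependent, has_valid_id, identity_verified, income_below_cap, means_tested, notify_finance, over_18, priority_flag, renewal_due, resident} — 16 facts.

16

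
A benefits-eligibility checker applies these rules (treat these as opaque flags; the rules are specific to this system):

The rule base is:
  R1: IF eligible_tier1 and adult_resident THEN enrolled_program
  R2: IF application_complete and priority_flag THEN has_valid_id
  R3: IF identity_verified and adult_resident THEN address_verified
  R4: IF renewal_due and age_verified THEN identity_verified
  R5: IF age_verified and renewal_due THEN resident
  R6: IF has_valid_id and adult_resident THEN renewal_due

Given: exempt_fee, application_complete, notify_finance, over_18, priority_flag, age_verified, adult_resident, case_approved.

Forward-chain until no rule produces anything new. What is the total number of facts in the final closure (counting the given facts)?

Round 1 — R2, derive has_valid_id.
Round 2 — R6, derive renewal_due.
Round 3 — R4, R5, derive identity_verified, resident.
Round 4 — R3, derive address_verified.
Closure: {address_verified, adult_resident, age_verified, application_complete, case_approved, exempt_fee, has_valid_id, identity_verified, notify_finance, over_18, priority_flag, renewal_due, resident} — 13 facts.

13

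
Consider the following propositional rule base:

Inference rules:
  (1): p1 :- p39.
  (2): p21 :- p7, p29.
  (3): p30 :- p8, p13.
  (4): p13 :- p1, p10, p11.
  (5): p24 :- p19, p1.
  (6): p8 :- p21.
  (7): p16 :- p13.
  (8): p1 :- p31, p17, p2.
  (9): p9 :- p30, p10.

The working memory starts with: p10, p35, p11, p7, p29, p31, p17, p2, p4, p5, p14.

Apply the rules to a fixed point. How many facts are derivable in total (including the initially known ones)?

Round 1: (2) [p21 :- p7, p29.]; (8) [p1 :- p31, p17, p2.]. New: p21, p1.
Round 2: (4) [p13 :- p1, p10, p11.]; (6) [p8 :- p21.]. New: p13, p8.
Round 3: (3) [p30 :- p8, p13.]; (7) [p16 :- p13.]. New: p30, p16.
Round 4: (9) [p9 :- p30, p10.]. New: p9.
Closure: {p1, p10, p11, p13, p14, p16, p17, p2, p21, p29, p30, p31, p35, p4, p5, p7, p8, p9} — 18 facts.

18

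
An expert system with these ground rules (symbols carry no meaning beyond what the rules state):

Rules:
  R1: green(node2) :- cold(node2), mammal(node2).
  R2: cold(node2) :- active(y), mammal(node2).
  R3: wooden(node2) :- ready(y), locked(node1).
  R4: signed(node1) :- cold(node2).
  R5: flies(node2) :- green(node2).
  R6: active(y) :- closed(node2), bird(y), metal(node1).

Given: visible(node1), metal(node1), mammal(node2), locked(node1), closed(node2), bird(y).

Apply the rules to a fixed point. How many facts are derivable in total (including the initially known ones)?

Round 1 fires R6, giving active(y).
Round 2 fires R2, giving cold(node2).
Round 3 fires R1, R4, giving green(node2), signed(node1).
Round 4 fires R5, giving flies(node2).
Closure: {active(y), bird(y), closed(node2), cold(node2), flies(node2), green(node2), locked(node1), mammal(node2), metal(node1), signed(node1), visible(node1)} — 11 facts.

11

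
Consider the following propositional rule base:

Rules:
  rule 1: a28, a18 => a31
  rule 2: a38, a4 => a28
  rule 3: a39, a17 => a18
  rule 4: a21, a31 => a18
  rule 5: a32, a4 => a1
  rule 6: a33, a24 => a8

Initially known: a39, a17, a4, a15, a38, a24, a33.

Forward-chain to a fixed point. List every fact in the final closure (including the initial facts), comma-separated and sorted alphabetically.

Round 1 fires rule 2, rule 3, rule 6, giving a28, a18, a8.
Round 2 fires rule 1, giving a31.

a15, a17, a18, a24, a28, a31, a33, a38, a39, a4, a8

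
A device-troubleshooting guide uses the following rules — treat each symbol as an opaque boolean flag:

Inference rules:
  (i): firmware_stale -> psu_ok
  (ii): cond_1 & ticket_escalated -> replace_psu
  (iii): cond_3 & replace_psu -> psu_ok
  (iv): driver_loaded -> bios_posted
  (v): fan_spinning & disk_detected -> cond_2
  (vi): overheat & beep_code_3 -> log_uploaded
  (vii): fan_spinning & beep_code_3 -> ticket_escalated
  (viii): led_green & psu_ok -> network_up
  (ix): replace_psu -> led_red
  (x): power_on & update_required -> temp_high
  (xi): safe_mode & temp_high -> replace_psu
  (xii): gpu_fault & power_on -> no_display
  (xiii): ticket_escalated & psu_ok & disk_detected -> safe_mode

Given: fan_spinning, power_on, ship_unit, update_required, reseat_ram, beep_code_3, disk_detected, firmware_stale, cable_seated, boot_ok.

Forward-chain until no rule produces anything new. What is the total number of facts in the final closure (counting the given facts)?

17

Round 1 fires (i), (v), (vii), (x), giving psu_ok, cond_2, ticket_escalated, temp_high.
Round 2 fires (xiii), giving safe_mode.
Round 3 fires (xi), giving replace_psu.
Round 4 fires (ix), giving led_red.
Closure: {beep_code_3, boot_ok, cable_seated, cond_2, disk_detected, fan_spinning, firmware_stale, led_red, power_on, psu_ok, replace_psu, reseat_ram, safe_mode, ship_unit, temp_high, ticket_escalated, update_required} — 17 facts.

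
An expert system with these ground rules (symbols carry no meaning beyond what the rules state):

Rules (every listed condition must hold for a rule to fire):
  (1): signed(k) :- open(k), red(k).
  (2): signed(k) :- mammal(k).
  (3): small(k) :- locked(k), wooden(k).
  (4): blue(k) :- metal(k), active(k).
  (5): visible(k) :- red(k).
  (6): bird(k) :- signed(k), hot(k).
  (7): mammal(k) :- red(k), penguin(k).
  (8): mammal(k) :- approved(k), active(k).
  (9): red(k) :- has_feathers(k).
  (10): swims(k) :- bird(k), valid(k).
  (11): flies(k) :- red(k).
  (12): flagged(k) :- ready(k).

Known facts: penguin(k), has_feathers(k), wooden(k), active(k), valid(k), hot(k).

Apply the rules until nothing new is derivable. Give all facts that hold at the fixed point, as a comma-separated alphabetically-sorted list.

Round 1: (9) [red(k) :- has_feathers(k).]. Adds red(k).
Round 2: (5) [visible(k) :- red(k).]; (7) [mammal(k) :- red(k), penguin(k).]; (11) [flies(k) :- red(k).]. Adds visible(k), mammal(k), flies(k).
Round 3: (2) [signed(k) :- mammal(k).]. Adds signed(k).
Round 4: (6) [bird(k) :- signed(k), hot(k).]. Adds bird(k).
Round 5: (10) [swims(k) :- bird(k), valid(k).]. Adds swims(k).

active(k), bird(k), flies(k), has_feathers(k), hot(k), mammal(k), penguin(k), red(k), signed(k), swims(k), valid(k), visible(k), wooden(k)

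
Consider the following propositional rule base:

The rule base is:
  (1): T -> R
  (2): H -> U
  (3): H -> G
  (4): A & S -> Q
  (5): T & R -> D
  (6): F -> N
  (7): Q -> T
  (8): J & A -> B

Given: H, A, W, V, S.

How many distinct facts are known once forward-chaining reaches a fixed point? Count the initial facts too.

[1] (2) [H -> U]; (3) [H -> G]; (4) [A & S -> Q]. ⇒ new: U, G, Q.
[2] (7) [Q -> T]. ⇒ new: T.
[3] (1) [T -> R]. ⇒ new: R.
[4] (5) [T & R -> D]. ⇒ new: D.
Closure: {A, D, G, H, Q, R, S, T, U, V, W} — 11 facts.

11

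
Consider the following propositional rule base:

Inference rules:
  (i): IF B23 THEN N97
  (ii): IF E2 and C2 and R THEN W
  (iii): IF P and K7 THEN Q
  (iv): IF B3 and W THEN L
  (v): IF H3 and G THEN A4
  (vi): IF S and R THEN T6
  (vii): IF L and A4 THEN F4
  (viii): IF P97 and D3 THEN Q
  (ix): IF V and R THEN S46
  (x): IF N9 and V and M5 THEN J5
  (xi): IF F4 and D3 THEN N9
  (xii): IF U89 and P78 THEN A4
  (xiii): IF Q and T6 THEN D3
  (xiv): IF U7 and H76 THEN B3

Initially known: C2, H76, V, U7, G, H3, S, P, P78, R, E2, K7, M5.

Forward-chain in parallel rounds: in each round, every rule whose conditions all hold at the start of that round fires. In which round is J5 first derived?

Round 1 — (ii), (iii), (v), (vi), (ix), (xiv), derive W, Q, A4, T6, S46, B3.
Round 2 — (iv), (xiii), derive L, D3.
Round 3 — (vii), derive F4.
Round 4 — (xi), derive N9.
Round 5 — (x), derive J5.
J5 first appears in round 5.

5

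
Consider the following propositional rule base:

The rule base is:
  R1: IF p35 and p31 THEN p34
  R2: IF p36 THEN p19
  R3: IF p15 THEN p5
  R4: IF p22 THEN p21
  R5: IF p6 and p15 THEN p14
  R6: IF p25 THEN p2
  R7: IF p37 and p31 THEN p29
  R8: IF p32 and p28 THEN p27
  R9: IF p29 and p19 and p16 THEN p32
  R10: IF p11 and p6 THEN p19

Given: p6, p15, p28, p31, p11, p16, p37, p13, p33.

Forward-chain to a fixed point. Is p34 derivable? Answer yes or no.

Round 1 — R3, R5, R7, R10, derive p5, p14, p29, p19.
Round 2 — R9, derive p32.
Round 3 — R8, derive p27.
Fixed point reached. p34 is concluded only by R1; R1 needs p35 (never derived).

no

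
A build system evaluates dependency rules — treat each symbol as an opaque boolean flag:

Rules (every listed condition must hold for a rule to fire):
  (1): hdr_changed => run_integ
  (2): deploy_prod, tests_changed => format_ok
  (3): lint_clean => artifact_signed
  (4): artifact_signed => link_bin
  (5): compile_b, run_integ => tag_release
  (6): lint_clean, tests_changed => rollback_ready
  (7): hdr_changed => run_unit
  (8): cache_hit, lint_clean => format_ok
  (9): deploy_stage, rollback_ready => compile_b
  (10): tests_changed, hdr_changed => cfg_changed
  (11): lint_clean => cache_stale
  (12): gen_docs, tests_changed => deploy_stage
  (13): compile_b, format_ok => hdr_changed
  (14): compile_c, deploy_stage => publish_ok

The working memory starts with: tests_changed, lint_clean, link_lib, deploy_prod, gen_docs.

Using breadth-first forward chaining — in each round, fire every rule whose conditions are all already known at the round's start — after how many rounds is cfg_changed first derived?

4

Round 1: (2) [deploy_prod, tests_changed => format_ok]; (3) [lint_clean => artifact_signed]; (6) [lint_clean, tests_changed => rollback_ready]; (11) [lint_clean => cache_stale]; (12) [gen_docs, tests_changed => deploy_stage]. Adds format_ok, artifact_signed, rollback_ready, cache_stale, deploy_stage.
Round 2: (4) [artifact_signed => link_bin]; (9) [deploy_stage, rollback_ready => compile_b]. Adds link_bin, compile_b.
Round 3: (13) [compile_b, format_ok => hdr_changed]. Adds hdr_changed.
Round 4: (1) [hdr_changed => run_integ]; (7) [hdr_changed => run_unit]; (10) [tests_changed, hdr_changed => cfg_changed]. Adds run_integ, run_unit, cfg_changed.
cfg_changed first appears in round 4.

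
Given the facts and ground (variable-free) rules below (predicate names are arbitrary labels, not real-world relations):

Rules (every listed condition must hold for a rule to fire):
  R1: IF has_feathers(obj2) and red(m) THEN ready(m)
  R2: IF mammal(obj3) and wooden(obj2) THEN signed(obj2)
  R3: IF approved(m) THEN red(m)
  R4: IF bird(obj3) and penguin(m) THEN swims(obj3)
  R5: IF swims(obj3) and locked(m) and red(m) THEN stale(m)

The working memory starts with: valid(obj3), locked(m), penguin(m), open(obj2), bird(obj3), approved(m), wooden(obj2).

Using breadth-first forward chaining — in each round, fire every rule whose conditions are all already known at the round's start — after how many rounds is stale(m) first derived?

Round 1: R3 [IF approved(m) THEN red(m)]; R4 [IF bird(obj3) and penguin(m) THEN swims(obj3)]. Adds red(m), swims(obj3).
Round 2: R5 [IF swims(obj3) and locked(m) and red(m) THEN stale(m)]. Adds stale(m).
stale(m) first appears in round 2.

2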